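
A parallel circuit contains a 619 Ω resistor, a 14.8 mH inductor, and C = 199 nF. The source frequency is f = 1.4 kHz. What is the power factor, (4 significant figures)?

0.2628

ω = 2πf = 8796 rad/s
X_L = ωL = 130.2 Ω
X_C = 1/(ωC) = 571.3 Ω
Parallel: admittances add. Y = 1/R + 1/(jωL) + jωC
Y = (0.001616 − j0.005931) S
|Y| = 0.006147 S → |Z| = 1/|Y| = 162.7 Ω, ∠Z = −∠Y = 74.76°
cos φ = cos(74.76°) = 0.2628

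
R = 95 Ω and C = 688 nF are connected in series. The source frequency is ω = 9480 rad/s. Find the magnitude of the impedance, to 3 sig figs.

X_C = 1/(ωC) = 153 Ω
Z = 95.0 − j153 Ω
|Z| = √(95.0² + 153²) = 180 Ω

180 Ω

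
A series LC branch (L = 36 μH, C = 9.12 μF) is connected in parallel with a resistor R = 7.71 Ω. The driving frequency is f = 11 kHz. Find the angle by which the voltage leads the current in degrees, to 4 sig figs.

ω = 2πf = 69120 rad/s
X_L = ωL = 2.488 Ω
X_C = 1/(ωC) = 1.586 Ω
Branch 1: Z₁ = R = 7.710 Ω
Branch 2 (series LC): Z₂ = j(X_L − X_C) = j0.9017 Ω
Parallel: Z = Z₁Z₂/(Z₁+Z₂), |Z| = 0.8956 Ω, ∠Z = 83.33°

83.33°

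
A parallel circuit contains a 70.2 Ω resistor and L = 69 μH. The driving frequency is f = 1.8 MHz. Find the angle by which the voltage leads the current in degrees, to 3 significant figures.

5.14°

ω = 2πf = 1.131e+07 rad/s
X_L = ωL = 780 Ω
Parallel: admittances add. Y = 1/R + 1/(jωL)
Y = (0.0142 − j0.00128) S
|Y| = 0.0143 S → |Z| = 1/|Y| = 69.9 Ω, ∠Z = −∠Y = 5.14°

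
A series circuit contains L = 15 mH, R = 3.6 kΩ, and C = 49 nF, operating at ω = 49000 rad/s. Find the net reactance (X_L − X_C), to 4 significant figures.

X_L = ωL = 735.0 Ω
X_C = 1/(ωC) = 416.5 Ω
X = 735.0 − 416.5 = 318.5 Ω

318.5 Ω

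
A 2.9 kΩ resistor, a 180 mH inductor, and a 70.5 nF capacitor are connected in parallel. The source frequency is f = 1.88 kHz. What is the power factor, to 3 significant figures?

ω = 2πf = 11810 rad/s
X_L = ωL = 2130 Ω
X_C = 1/(ωC) = 1200 Ω
Parallel: admittances add. Y = 1/R + 1/(jωL) + jωC
Y = (0.000345 + j0.000362) S
|Y| = 0.000500 S → |Z| = 1/|Y| = 2000 Ω, ∠Z = −∠Y = -46.4°
cos φ = cos(-46.4°) = 0.689

0.689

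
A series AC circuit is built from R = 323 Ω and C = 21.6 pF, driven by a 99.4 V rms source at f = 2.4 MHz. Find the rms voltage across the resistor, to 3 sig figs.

10.4 V

ω = 2πf = 1.508e+07 rad/s
X_C = 1/(ωC) = 3070 Ω
Z = 323 − j3070 Ω
|Z| = √(323² + 3070²) = 3090 Ω
I = V/|Z| = 32.2 mA
V_R = I·|Z_R| = 0.0322 × 323 = 10.4 V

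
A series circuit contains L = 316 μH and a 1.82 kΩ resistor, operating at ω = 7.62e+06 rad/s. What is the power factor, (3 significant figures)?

X_L = ωL = 2410 Ω
Z = 1820 + j2410 Ω
|Z| = √(1820² + 2410²) = 3020 Ω
∠Z = arctan(2410/1820) = 52.9°
cos φ = cos(52.9°) = 0.603

0.603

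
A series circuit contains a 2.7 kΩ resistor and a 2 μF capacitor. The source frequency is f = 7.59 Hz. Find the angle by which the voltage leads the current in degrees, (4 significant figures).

ω = 2πf = 47.69 rad/s
X_C = 1/(ωC) = 10480 Ω
Z = 2700 − j10480 Ω
|Z| = √(2700² + 10480²) = 10830 Ω
∠Z = arctan(-10480/2700) = -75.56°

-75.56°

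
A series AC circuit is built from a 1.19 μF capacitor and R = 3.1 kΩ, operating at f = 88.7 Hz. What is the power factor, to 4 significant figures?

0.8993

ω = 2πf = 557.3 rad/s
X_C = 1/(ωC) = 1508 Ω
Z = 3100 − j1508 Ω
|Z| = √(3100² + 1508²) = 3447 Ω
∠Z = arctan(-1508/3100) = -25.94°
cos φ = cos(-25.94°) = 0.8993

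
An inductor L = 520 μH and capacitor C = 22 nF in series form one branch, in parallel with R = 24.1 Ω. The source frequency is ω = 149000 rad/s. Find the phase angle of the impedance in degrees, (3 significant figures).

X_L = ωL = 77.5 Ω
X_C = 1/(ωC) = 305 Ω
Branch 1: Z₁ = R = 24.1 Ω
Branch 2 (series LC): Z₂ = j(X_L − X_C) = −j228 Ω
Parallel: Z = Z₁Z₂/(Z₁+Z₂), |Z| = 24.0 Ω, ∠Z = -6.04°

-6.04°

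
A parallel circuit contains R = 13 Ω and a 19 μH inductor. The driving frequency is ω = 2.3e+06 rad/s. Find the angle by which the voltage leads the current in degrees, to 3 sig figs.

X_L = ωL = 43.7 Ω
Parallel: admittances add. Y = 1/R + 1/(jωL)
Y = (0.0769 − j0.0229) S
|Y| = 0.0803 S → |Z| = 1/|Y| = 12.5 Ω, ∠Z = −∠Y = 16.6°

16.6°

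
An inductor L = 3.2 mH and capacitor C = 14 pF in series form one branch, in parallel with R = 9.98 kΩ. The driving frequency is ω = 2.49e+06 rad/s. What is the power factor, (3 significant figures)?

X_L = ωL = 7970 Ω
X_C = 1/(ωC) = 28700 Ω
Branch 1: Z₁ = R = 9980 Ω
Branch 2 (series LC): Z₂ = j(X_L − X_C) = −j20700 Ω
Parallel: Z = Z₁Z₂/(Z₁+Z₂), |Z| = 8990 Ω, ∠Z = -25.7°
cos φ = cos(-25.7°) = 0.901

0.901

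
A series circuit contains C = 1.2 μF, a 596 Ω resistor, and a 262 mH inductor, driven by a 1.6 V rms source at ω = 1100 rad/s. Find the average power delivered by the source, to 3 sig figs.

2.65 mW

X_L = ωL = 288 Ω
X_C = 1/(ωC) = 758 Ω
Net reactance X = X_L − X_C = -469 Ω
Z = 596 − j469 Ω
|Z| = √(596² + 469²) = 759 Ω
∠Z = arctan(-469/596) = -38.2°
I = V/|Z| = 2.11 mA
P = VI cos φ = 1.6 × 0.00211 × cos(-38.2°) = 2.65 mW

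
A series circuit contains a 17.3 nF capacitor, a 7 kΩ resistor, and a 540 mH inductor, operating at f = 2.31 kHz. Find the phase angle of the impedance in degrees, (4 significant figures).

ω = 2πf = 14510 rad/s
X_L = ωL = 7838 Ω
X_C = 1/(ωC) = 3983 Ω
Net reactance X = X_L − X_C = 3855 Ω
Z = 7000 + j3855 Ω
|Z| = √(7000² + 3855²) = 7991 Ω
∠Z = arctan(3855/7000) = 28.84°

28.84°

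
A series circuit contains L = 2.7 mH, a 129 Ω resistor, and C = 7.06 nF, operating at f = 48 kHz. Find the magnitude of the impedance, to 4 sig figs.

368.0 Ω

ω = 2πf = 301600 rad/s
X_L = ωL = 814.3 Ω
X_C = 1/(ωC) = 469.6 Ω
Net reactance X = X_L − X_C = 344.7 Ω
Z = 129.0 + j344.7 Ω
|Z| = √(129.0² + 344.7²) = 368.0 Ω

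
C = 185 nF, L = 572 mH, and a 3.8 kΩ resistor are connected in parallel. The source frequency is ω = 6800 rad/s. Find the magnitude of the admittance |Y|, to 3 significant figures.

1.03 mS

X_L = ωL = 3890 Ω
X_C = 1/(ωC) = 795 Ω
Parallel: admittances add. Y = 1/R + 1/(jωL) + jωC
Y = (0.000263 + j0.00100) S
|Y| = 0.00103 S → |Z| = 1/|Y| = 966 Ω, ∠Z = −∠Y = -75.3°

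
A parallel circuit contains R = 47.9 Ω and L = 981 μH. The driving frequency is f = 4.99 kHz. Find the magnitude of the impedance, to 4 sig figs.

ω = 2πf = 31350 rad/s
X_L = ωL = 30.76 Ω
Parallel: admittances add. Y = 1/R + 1/(jωL)
Y = (0.02088 − j0.03251) S
|Y| = 0.03864 S → |Z| = 1/|Y| = 25.88 Ω, ∠Z = −∠Y = 57.29°

25.88 Ω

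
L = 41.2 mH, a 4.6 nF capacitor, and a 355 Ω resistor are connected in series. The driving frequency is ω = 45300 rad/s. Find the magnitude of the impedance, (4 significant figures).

2954 Ω

X_L = ωL = 1866 Ω
X_C = 1/(ωC) = 4799 Ω
Net reactance X = X_L − X_C = -2933 Ω
Z = 355.0 − j2933 Ω
|Z| = √(355.0² + 2933²) = 2954 Ω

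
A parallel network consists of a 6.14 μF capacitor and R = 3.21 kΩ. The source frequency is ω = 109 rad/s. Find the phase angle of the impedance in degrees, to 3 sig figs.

X_C = 1/(ωC) = 1490 Ω
Parallel: admittances add. Y = 1/R + jωC
Y = (0.000312 + j0.000669) S
|Y| = 0.000738 S → |Z| = 1/|Y| = 1350 Ω, ∠Z = −∠Y = -65.0°

-65.0°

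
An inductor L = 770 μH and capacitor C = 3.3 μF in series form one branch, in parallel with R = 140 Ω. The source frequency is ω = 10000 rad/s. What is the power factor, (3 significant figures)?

X_L = ωL = 7.70 Ω
X_C = 1/(ωC) = 30.3 Ω
Branch 1: Z₁ = R = 140 Ω
Branch 2 (series LC): Z₂ = j(X_L − X_C) = −j22.6 Ω
Parallel: Z = Z₁Z₂/(Z₁+Z₂), |Z| = 22.3 Ω, ∠Z = -80.8°
cos φ = cos(-80.8°) = 0.159

0.159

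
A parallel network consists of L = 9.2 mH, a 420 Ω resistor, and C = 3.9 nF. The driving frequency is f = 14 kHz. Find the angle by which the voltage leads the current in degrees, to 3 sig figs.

ω = 2πf = 87960 rad/s
X_L = ωL = 809 Ω
X_C = 1/(ωC) = 2910 Ω
Parallel: admittances add. Y = 1/R + 1/(jωL) + jωC
Y = (0.00238 − j0.000893) S
|Y| = 0.00254 S → |Z| = 1/|Y| = 393 Ω, ∠Z = −∠Y = 20.6°

20.6°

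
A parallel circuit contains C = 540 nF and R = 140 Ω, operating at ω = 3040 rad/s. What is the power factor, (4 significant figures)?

0.9746

X_C = 1/(ωC) = 609.2 Ω
Parallel: admittances add. Y = 1/R + jωC
Y = (0.007143 + j0.001642) S
|Y| = 0.007329 S → |Z| = 1/|Y| = 136.4 Ω, ∠Z = −∠Y = -12.94°
cos φ = cos(-12.94°) = 0.9746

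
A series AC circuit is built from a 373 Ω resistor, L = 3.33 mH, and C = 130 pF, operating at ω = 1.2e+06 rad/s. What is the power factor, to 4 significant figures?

0.1527

X_L = ωL = 3996 Ω
X_C = 1/(ωC) = 6410 Ω
Net reactance X = X_L − X_C = -2414 Ω
Z = 373.0 − j2414 Ω
|Z| = √(373.0² + 2414²) = 2443 Ω
∠Z = arctan(-2414/373.0) = -81.22°
cos φ = cos(-81.22°) = 0.1527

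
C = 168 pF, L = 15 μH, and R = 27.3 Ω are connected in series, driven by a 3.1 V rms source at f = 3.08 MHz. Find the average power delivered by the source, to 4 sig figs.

251.2 mW

ω = 2πf = 1.935e+07 rad/s
X_L = ωL = 290.3 Ω
X_C = 1/(ωC) = 307.6 Ω
Net reactance X = X_L − X_C = -17.30 Ω
Z = 27.30 − j17.30 Ω
|Z| = √(27.30² + 17.30²) = 32.32 Ω
∠Z = arctan(-17.30/27.30) = -32.36°
I = V/|Z| = 95.92 mA
P = VI cos φ = 3.1 × 0.09592 × cos(-32.36°) = 251.2 mW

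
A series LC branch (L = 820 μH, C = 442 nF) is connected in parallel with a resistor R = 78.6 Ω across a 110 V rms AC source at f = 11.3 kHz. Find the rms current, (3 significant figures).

ω = 2πf = 71000 rad/s
X_L = ωL = 58.2 Ω
X_C = 1/(ωC) = 31.9 Ω
Branch 1: Z₁ = R = 78.6 Ω
Branch 2 (series LC): Z₂ = j(X_L − X_C) = j26.4 Ω
Parallel: Z = Z₁Z₂/(Z₁+Z₂), |Z| = 25.0 Ω, ∠Z = 71.5°
I = V/|Z| = 110/25.0 = 4.40 A

4.40 A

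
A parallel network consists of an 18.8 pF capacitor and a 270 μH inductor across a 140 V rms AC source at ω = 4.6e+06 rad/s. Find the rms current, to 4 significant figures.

X_L = ωL = 1242 Ω
X_C = 1/(ωC) = 11560 Ω
Parallel: admittances add. Y = 1/(jωL) + jωC
Y = (0 − j0.0007187) S
|Y| = 0.0007187 S → |Z| = 1/|Y| = 1391 Ω, ∠Z = −∠Y = 90.00°
I = V/|Z| = 140/1391 = 100.6 mA

100.6 mA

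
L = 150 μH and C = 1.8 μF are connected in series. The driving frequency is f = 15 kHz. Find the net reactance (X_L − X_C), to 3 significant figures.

ω = 2πf = 94250 rad/s
X_L = ωL = 14.1 Ω
X_C = 1/(ωC) = 5.89 Ω
X = 14.1 − 5.89 = 8.24 Ω

8.24 Ω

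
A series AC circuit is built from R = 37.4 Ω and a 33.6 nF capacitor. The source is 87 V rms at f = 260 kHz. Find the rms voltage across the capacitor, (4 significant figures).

ω = 2πf = 1.634e+06 rad/s
X_C = 1/(ωC) = 18.22 Ω
Z = 37.40 − j18.22 Ω
|Z| = √(37.40² + 18.22²) = 41.60 Ω
I = V/|Z| = 2.091 A
V_C = I·|Z_C| = 2.091 × 18.22 = 38.10 V

38.10 V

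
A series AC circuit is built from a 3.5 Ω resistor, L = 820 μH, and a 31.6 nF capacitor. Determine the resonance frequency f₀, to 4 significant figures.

31.27 kHz

ω₀ = 1/√(LC) = 1/√(0.00082 × 3.16e-08) = 196400 rad/s
f₀ = ω₀/(2π) = 31.27 kHz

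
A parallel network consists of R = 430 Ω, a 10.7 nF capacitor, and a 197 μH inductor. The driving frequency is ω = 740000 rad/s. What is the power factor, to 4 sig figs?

0.9102

X_L = ωL = 145.8 Ω
X_C = 1/(ωC) = 126.3 Ω
Parallel: admittances add. Y = 1/R + 1/(jωL) + jωC
Y = (0.002326 + j0.001058) S
|Y| = 0.002555 S → |Z| = 1/|Y| = 391.4 Ω, ∠Z = −∠Y = -24.47°
cos φ = cos(-24.47°) = 0.9102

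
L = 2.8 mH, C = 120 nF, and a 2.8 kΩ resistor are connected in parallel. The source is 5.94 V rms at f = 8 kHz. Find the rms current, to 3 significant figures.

6.72 mA

ω = 2πf = 50270 rad/s
X_L = ωL = 141 Ω
X_C = 1/(ωC) = 166 Ω
Parallel: admittances add. Y = 1/R + 1/(jωL) + jωC
Y = (0.000357 − j0.00107) S
|Y| = 0.00113 S → |Z| = 1/|Y| = 884 Ω, ∠Z = −∠Y = 71.6°
I = V/|Z| = 5.94/884 = 6.72 mA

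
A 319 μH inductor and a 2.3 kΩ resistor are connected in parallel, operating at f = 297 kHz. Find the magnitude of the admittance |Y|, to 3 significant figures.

ω = 2πf = 1.866e+06 rad/s
X_L = ωL = 595 Ω
Parallel: admittances add. Y = 1/R + 1/(jωL)
Y = (0.000435 − j0.00168) S
|Y| = 0.00174 S → |Z| = 1/|Y| = 576 Ω, ∠Z = −∠Y = 75.5°

1.74 mS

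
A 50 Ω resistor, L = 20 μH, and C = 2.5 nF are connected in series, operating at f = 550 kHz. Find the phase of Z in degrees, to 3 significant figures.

-43.0°

ω = 2πf = 3.456e+06 rad/s
X_L = ωL = 69.1 Ω
X_C = 1/(ωC) = 116 Ω
Net reactance X = X_L − X_C = -46.6 Ω
Z = 50.0 − j46.6 Ω
|Z| = √(50.0² + 46.6²) = 68.4 Ω
∠Z = arctan(-46.6/50.0) = -43.0°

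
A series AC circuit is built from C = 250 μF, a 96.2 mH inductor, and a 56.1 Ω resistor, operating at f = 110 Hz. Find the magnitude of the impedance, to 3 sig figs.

82.7 Ω

ω = 2πf = 691.2 rad/s
X_L = ωL = 66.5 Ω
X_C = 1/(ωC) = 5.79 Ω
Net reactance X = X_L − X_C = 60.7 Ω
Z = 56.1 + j60.7 Ω
|Z| = √(56.1² + 60.7²) = 82.7 Ω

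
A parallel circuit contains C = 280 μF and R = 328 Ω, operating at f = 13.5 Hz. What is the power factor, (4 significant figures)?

0.1273

ω = 2πf = 84.82 rad/s
X_C = 1/(ωC) = 42.10 Ω
Parallel: admittances add. Y = 1/R + jωC
Y = (0.003049 + j0.02375) S
|Y| = 0.02395 S → |Z| = 1/|Y| = 41.76 Ω, ∠Z = −∠Y = -82.69°
cos φ = cos(-82.69°) = 0.1273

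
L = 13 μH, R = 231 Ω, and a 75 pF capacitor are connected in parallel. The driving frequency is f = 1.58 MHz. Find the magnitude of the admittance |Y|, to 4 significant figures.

8.234 mS

ω = 2πf = 9.927e+06 rad/s
X_L = ωL = 129.1 Ω
X_C = 1/(ωC) = 1343 Ω
Parallel: admittances add. Y = 1/R + 1/(jωL) + jωC
Y = (0.004329 − j0.007004) S
|Y| = 0.008234 S → |Z| = 1/|Y| = 121.5 Ω, ∠Z = −∠Y = 58.28°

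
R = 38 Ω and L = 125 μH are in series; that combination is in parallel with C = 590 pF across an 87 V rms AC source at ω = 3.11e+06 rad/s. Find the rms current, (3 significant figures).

65.7 mA

X_L = ωL = 389 Ω
X_C = 1/(ωC) = 545 Ω
Branch 1 (R+jX_L): Z₁ = 38.0 + j389 Ω, |Z₁| = 391 Ω
Branch 2 (−jX_C): Z₂ = −j545 Ω
Parallel: Z = Z₁Z₂/(Z₁+Z₂), |Z| = 1320 Ω, ∠Z = 70.7°
I = V/|Z| = 87/1320 = 65.7 mA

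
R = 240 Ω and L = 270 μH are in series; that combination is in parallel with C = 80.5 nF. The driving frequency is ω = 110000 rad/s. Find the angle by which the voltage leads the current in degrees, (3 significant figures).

-63.8°

X_L = ωL = 29.7 Ω
X_C = 1/(ωC) = 113 Ω
Branch 1 (R+jX_L): Z₁ = 240 + j29.7 Ω, |Z₁| = 242 Ω
Branch 2 (−jX_C): Z₂ = −j113 Ω
Parallel: Z = Z₁Z₂/(Z₁+Z₂), |Z| = 108 Ω, ∠Z = -63.8°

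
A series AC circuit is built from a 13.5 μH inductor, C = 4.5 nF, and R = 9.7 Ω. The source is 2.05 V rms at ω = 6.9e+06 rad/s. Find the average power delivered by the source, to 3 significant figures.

X_L = ωL = 93.1 Ω
X_C = 1/(ωC) = 32.2 Ω
Net reactance X = X_L − X_C = 60.9 Ω
Z = 9.70 + j60.9 Ω
|Z| = √(9.70² + 60.9²) = 61.7 Ω
∠Z = arctan(60.9/9.70) = 81.0°
I = V/|Z| = 33.2 mA
P = VI cos φ = 2.05 × 0.0332 × cos(81.0°) = 10.7 mW

10.7 mW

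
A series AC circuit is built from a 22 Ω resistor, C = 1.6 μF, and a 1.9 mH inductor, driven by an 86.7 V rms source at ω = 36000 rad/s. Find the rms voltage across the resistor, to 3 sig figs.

X_L = ωL = 68.4 Ω
X_C = 1/(ωC) = 17.4 Ω
Net reactance X = X_L − X_C = 51.0 Ω
Z = 22.0 + j51.0 Ω
|Z| = √(22.0² + 51.0²) = 55.6 Ω
I = V/|Z| = 1.56 A
V_R = I·|Z_R| = 1.56 × 22.0 = 34.3 V

34.3 V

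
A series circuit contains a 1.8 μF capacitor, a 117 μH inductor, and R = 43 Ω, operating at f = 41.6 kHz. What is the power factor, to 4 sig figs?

ω = 2πf = 261400 rad/s
X_L = ωL = 30.58 Ω
X_C = 1/(ωC) = 2.125 Ω
Net reactance X = X_L − X_C = 28.46 Ω
Z = 43.00 + j28.46 Ω
|Z| = √(43.00² + 28.46²) = 51.56 Ω
∠Z = arctan(28.46/43.00) = 33.50°
cos φ = cos(33.50°) = 0.8339

0.8339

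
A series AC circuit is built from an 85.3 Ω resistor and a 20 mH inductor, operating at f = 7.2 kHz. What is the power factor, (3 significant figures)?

0.0939

ω = 2πf = 45240 rad/s
X_L = ωL = 905 Ω
Z = 85.3 + j905 Ω
|Z| = √(85.3² + 905²) = 909 Ω
∠Z = arctan(905/85.3) = 84.6°
cos φ = cos(84.6°) = 0.0939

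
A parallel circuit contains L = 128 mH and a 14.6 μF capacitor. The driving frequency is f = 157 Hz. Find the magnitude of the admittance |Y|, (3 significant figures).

6.48 mS

ω = 2πf = 986.5 rad/s
X_L = ωL = 126 Ω
X_C = 1/(ωC) = 69.4 Ω
Parallel: admittances add. Y = 1/(jωL) + jωC
Y = (0 + j0.00648) S
|Y| = 0.00648 S → |Z| = 1/|Y| = 154 Ω, ∠Z = −∠Y = -90.0°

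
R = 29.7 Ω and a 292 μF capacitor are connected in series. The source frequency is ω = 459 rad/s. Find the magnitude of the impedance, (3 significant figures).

X_C = 1/(ωC) = 7.46 Ω
Z = 29.7 − j7.46 Ω
|Z| = √(29.7² + 7.46²) = 30.6 Ω

30.6 Ω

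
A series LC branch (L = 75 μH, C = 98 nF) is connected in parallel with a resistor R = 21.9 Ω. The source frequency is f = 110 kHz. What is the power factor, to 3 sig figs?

ω = 2πf = 691200 rad/s
X_L = ωL = 51.8 Ω
X_C = 1/(ωC) = 14.8 Ω
Branch 1: Z₁ = R = 21.9 Ω
Branch 2 (series LC): Z₂ = j(X_L − X_C) = j37.1 Ω
Parallel: Z = Z₁Z₂/(Z₁+Z₂), |Z| = 18.9 Ω, ∠Z = 30.6°
cos φ = cos(30.6°) = 0.861

0.861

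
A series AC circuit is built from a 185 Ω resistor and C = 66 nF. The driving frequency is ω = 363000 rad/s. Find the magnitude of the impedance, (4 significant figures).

189.7 Ω

X_C = 1/(ωC) = 41.74 Ω
Z = 185.0 − j41.74 Ω
|Z| = √(185.0² + 41.74²) = 189.7 Ω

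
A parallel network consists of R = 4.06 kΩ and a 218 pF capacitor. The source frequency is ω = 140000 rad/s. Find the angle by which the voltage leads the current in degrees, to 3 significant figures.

X_C = 1/(ωC) = 32800 Ω
Parallel: admittances add. Y = 1/R + jωC
Y = (0.000246 + j3.05e-05) S
|Y| = 0.000248 S → |Z| = 1/|Y| = 4030 Ω, ∠Z = −∠Y = -7.06°

-7.06°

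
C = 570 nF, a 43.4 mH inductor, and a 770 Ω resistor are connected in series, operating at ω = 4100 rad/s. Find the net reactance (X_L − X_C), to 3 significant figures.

-250 Ω

X_L = ωL = 178 Ω
X_C = 1/(ωC) = 428 Ω
X = 178 − 428 = -250 Ω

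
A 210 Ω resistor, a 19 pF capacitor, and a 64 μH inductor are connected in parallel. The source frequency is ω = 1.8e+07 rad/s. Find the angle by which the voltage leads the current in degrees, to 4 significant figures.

6.304°

X_L = ωL = 1152 Ω
X_C = 1/(ωC) = 2924 Ω
Parallel: admittances add. Y = 1/R + 1/(jωL) + jωC
Y = (0.004762 − j0.0005261) S
|Y| = 0.004791 S → |Z| = 1/|Y| = 208.7 Ω, ∠Z = −∠Y = 6.304°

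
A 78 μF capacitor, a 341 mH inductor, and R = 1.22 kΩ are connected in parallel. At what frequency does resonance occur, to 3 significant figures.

30.9 Hz

ω₀ = 1/√(LC) = 1/√(0.341 × 7.8e-05) = 193.9 rad/s
f₀ = ω₀/(2π) = 30.9 Hz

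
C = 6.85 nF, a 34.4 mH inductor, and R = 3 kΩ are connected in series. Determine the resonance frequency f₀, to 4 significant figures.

10.37 kHz

ω₀ = 1/√(LC) = 1/√(0.0344 × 6.85e-09) = 65140 rad/s
f₀ = ω₀/(2π) = 10.37 kHz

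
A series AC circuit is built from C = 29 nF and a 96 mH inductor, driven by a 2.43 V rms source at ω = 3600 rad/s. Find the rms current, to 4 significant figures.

X_L = ωL = 345.6 Ω
X_C = 1/(ωC) = 9579 Ω
Net reactance X = X_L − X_C = -9233 Ω
Z = − j9233 Ω
|Z| = √(0² + 9233²) = 9233 Ω
I = V/|Z| = 2.43/9233 = 263.2 μA

263.2 μA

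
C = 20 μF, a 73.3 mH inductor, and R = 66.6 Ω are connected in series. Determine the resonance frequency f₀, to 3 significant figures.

131 Hz

ω₀ = 1/√(LC) = 1/√(0.0733 × 2e-05) = 825.9 rad/s
f₀ = ω₀/(2π) = 131 Hz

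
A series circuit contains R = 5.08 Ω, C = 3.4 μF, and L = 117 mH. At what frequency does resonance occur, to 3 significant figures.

252 Hz

ω₀ = 1/√(LC) = 1/√(0.117 × 3.4e-06) = 1586 rad/s
f₀ = ω₀/(2π) = 252 Hz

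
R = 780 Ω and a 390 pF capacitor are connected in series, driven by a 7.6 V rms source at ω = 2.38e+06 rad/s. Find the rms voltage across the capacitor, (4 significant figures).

6.156 V

X_C = 1/(ωC) = 1077 Ω
Z = 780.0 − j1077 Ω
|Z| = √(780.0² + 1077²) = 1330 Ω
I = V/|Z| = 5.714 mA
V_C = I·|Z_C| = 0.005714 × 1077 = 6.156 V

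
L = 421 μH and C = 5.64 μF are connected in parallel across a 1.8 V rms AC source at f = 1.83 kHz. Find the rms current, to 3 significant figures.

ω = 2πf = 11500 rad/s
X_L = ωL = 4.84 Ω
X_C = 1/(ωC) = 15.4 Ω
Parallel: admittances add. Y = 1/(jωL) + jωC
Y = (0 − j0.142) S
|Y| = 0.142 S → |Z| = 1/|Y| = 7.06 Ω, ∠Z = −∠Y = 90.0°
I = V/|Z| = 1.8/7.06 = 255 mA

255 mA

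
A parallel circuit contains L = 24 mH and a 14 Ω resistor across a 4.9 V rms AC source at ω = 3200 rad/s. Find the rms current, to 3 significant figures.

356 mA

X_L = ωL = 76.8 Ω
Parallel: admittances add. Y = 1/R + 1/(jωL)
Y = (0.0714 − j0.0130) S
|Y| = 0.0726 S → |Z| = 1/|Y| = 13.8 Ω, ∠Z = −∠Y = 10.3°
I = V/|Z| = 4.9/13.8 = 356 mA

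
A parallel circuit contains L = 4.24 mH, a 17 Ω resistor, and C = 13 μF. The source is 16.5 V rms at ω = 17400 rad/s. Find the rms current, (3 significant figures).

3.64 A

X_L = ωL = 73.8 Ω
X_C = 1/(ωC) = 4.42 Ω
Parallel: admittances add. Y = 1/R + 1/(jωL) + jωC
Y = (0.0588 + j0.213) S
|Y| = 0.221 S → |Z| = 1/|Y| = 4.53 Ω, ∠Z = −∠Y = -74.5°
I = V/|Z| = 16.5/4.53 = 3.64 A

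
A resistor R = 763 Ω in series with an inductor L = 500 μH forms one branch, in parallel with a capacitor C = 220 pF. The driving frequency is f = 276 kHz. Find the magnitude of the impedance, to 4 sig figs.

ω = 2πf = 1.734e+06 rad/s
X_L = ωL = 867.1 Ω
X_C = 1/(ωC) = 2621 Ω
Branch 1 (R+jX_L): Z₁ = 763.0 + j867.1 Ω, |Z₁| = 1155 Ω
Branch 2 (−jX_C): Z₂ = −j2621 Ω
Parallel: Z = Z₁Z₂/(Z₁+Z₂), |Z| = 1583 Ω, ∠Z = 25.14°

1583 Ω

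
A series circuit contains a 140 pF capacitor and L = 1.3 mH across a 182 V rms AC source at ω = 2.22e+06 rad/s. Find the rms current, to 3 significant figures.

549 mA

X_L = ωL = 2890 Ω
X_C = 1/(ωC) = 3220 Ω
Net reactance X = X_L − X_C = -332 Ω
Z = − j332 Ω
|Z| = √(0² + 332²) = 332 Ω
I = V/|Z| = 182/332 = 549 mA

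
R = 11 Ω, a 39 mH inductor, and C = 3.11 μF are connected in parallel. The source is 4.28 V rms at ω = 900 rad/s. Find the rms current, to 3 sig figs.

X_L = ωL = 35.1 Ω
X_C = 1/(ωC) = 357 Ω
Parallel: admittances add. Y = 1/R + 1/(jωL) + jωC
Y = (0.0909 − j0.0257) S
|Y| = 0.0945 S → |Z| = 1/|Y| = 10.6 Ω, ∠Z = −∠Y = 15.8°
I = V/|Z| = 4.28/10.6 = 404 mA

404 mA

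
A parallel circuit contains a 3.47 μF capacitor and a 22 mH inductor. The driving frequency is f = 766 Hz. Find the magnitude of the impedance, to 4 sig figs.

ω = 2πf = 4813 rad/s
X_L = ωL = 105.9 Ω
X_C = 1/(ωC) = 59.88 Ω
Parallel: admittances add. Y = 1/(jωL) + jωC
Y = (0 + j0.007257) S
|Y| = 0.007257 S → |Z| = 1/|Y| = 137.8 Ω, ∠Z = −∠Y = -90.00°

137.8 Ω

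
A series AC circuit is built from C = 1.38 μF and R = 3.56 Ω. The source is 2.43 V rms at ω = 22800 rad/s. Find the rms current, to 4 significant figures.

75.98 mA

X_C = 1/(ωC) = 31.78 Ω
Z = 3.560 − j31.78 Ω
|Z| = √(3.560² + 31.78²) = 31.98 Ω
I = V/|Z| = 2.43/31.98 = 75.98 mA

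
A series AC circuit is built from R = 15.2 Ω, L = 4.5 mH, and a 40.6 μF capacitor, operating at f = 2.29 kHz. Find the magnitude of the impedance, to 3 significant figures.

ω = 2πf = 14390 rad/s
X_L = ωL = 64.7 Ω
X_C = 1/(ωC) = 1.71 Ω
Net reactance X = X_L − X_C = 63.0 Ω
Z = 15.2 + j63.0 Ω
|Z| = √(15.2² + 63.0²) = 64.8 Ω

64.8 Ω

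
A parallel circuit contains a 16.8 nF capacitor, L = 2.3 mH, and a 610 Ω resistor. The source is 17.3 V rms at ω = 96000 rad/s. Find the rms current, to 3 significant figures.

X_L = ωL = 221 Ω
X_C = 1/(ωC) = 620 Ω
Parallel: admittances add. Y = 1/R + 1/(jωL) + jωC
Y = (0.00164 − j0.00292) S
|Y| = 0.00335 S → |Z| = 1/|Y| = 299 Ω, ∠Z = −∠Y = 60.7°
I = V/|Z| = 17.3/299 = 57.9 mA

57.9 mA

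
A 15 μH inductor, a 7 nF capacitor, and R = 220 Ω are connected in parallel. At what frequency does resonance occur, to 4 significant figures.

491.2 kHz

ω₀ = 1/√(LC) = 1/√(1.5e-05 × 7e-09) = 3.086e+06 rad/s
f₀ = ω₀/(2π) = 491.2 kHz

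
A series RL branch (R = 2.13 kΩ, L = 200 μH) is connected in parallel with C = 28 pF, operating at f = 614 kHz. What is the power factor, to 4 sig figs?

0.9948

ω = 2πf = 3.858e+06 rad/s
X_L = ωL = 771.6 Ω
X_C = 1/(ωC) = 9258 Ω
Branch 1 (R+jX_L): Z₁ = 2130 + j771.6 Ω, |Z₁| = 2265 Ω
Branch 2 (−jX_C): Z₂ = −j9258 Ω
Parallel: Z = Z₁Z₂/(Z₁+Z₂), |Z| = 2397 Ω, ∠Z = 5.822°
cos φ = cos(5.822°) = 0.9948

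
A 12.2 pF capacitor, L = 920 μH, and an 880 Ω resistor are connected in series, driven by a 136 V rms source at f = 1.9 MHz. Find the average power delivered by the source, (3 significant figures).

ω = 2πf = 1.194e+07 rad/s
X_L = ωL = 11000 Ω
X_C = 1/(ωC) = 6870 Ω
Net reactance X = X_L − X_C = 4120 Ω
Z = 880 + j4120 Ω
|Z| = √(880² + 4120²) = 4210 Ω
∠Z = arctan(4120/880) = 77.9°
I = V/|Z| = 32.3 mA
P = VI cos φ = 136 × 0.0323 × cos(77.9°) = 918 mW

918 mW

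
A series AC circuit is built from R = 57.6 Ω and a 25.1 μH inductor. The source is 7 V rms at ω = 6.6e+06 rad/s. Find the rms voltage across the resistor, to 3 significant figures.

X_L = ωL = 166 Ω
Z = 57.6 + j166 Ω
|Z| = √(57.6² + 166²) = 175 Ω
I = V/|Z| = 39.9 mA
V_R = I·|Z_R| = 0.0399 × 57.6 = 2.30 V

2.30 V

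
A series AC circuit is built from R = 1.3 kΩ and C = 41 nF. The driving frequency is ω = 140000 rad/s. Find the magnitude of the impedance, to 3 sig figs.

X_C = 1/(ωC) = 174 Ω
Z = 1300 − j174 Ω
|Z| = √(1300² + 174²) = 1310 Ω

1310 Ω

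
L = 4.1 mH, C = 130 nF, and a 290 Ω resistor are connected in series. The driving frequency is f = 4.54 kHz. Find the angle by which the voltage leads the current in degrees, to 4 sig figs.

-27.77°

ω = 2πf = 28530 rad/s
X_L = ωL = 117.0 Ω
X_C = 1/(ωC) = 269.7 Ω
Net reactance X = X_L − X_C = -152.7 Ω
Z = 290.0 − j152.7 Ω
|Z| = √(290.0² + 152.7²) = 327.7 Ω
∠Z = arctan(-152.7/290.0) = -27.77°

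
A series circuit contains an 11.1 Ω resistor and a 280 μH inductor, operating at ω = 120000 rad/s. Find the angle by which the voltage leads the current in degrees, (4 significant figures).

71.72°

X_L = ωL = 33.60 Ω
Z = 11.10 + j33.60 Ω
|Z| = √(11.10² + 33.60²) = 35.39 Ω
∠Z = arctan(33.60/11.10) = 71.72°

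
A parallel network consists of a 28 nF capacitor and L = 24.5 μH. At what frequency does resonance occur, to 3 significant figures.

192 kHz

ω₀ = 1/√(LC) = 1/√(2.45e-05 × 2.8e-08) = 1.207e+06 rad/s
f₀ = ω₀/(2π) = 192 kHz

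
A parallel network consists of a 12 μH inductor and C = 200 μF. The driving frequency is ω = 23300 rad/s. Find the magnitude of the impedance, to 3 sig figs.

0.923 Ω

X_L = ωL = 0.280 Ω
X_C = 1/(ωC) = 0.215 Ω
Parallel: admittances add. Y = 1/(jωL) + jωC
Y = (0 + j1.08) S
|Y| = 1.08 S → |Z| = 1/|Y| = 0.923 Ω, ∠Z = −∠Y = -90.0°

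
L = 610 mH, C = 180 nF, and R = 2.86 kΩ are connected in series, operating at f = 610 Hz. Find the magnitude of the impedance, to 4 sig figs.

2995 Ω

ω = 2πf = 3833 rad/s
X_L = ωL = 2338 Ω
X_C = 1/(ωC) = 1449 Ω
Net reactance X = X_L − X_C = 888.5 Ω
Z = 2860 + j888.5 Ω
|Z| = √(2860² + 888.5²) = 2995 Ω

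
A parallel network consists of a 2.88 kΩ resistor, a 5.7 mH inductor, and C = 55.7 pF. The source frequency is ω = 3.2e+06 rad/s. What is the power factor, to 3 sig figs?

0.942

X_L = ωL = 18200 Ω
X_C = 1/(ωC) = 5610 Ω
Parallel: admittances add. Y = 1/R + 1/(jωL) + jωC
Y = (0.000347 + j0.000123) S
|Y| = 0.000369 S → |Z| = 1/|Y| = 2710 Ω, ∠Z = −∠Y = -19.6°
cos φ = cos(-19.6°) = 0.942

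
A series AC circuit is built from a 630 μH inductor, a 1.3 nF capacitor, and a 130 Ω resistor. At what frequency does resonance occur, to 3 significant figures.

176 kHz

ω₀ = 1/√(LC) = 1/√(0.00063 × 1.3e-09) = 1.105e+06 rad/s
f₀ = ω₀/(2π) = 176 kHz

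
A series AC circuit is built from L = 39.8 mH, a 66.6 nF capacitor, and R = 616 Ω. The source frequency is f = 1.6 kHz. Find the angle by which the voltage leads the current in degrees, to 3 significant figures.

ω = 2πf = 10050 rad/s
X_L = ωL = 400 Ω
X_C = 1/(ωC) = 1490 Ω
Net reactance X = X_L − X_C = -1090 Ω
Z = 616 − j1090 Ω
|Z| = √(616² + 1090²) = 1260 Ω
∠Z = arctan(-1090/616) = -60.6°

-60.6°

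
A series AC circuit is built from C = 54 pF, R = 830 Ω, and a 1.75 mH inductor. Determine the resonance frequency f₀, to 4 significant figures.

517.7 kHz

ω₀ = 1/√(LC) = 1/√(0.00175 × 5.4e-11) = 3.253e+06 rad/s
f₀ = ω₀/(2π) = 517.7 kHz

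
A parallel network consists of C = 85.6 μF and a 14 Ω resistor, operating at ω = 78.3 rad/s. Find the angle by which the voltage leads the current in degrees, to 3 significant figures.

X_C = 1/(ωC) = 149 Ω
Parallel: admittances add. Y = 1/R + jωC
Y = (0.0714 + j0.00670) S
|Y| = 0.0717 S → |Z| = 1/|Y| = 13.9 Ω, ∠Z = −∠Y = -5.36°

-5.36°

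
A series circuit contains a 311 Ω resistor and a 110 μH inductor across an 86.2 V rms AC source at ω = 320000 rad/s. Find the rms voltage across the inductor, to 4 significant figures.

X_L = ωL = 35.20 Ω
Z = 311.0 + j35.20 Ω
|Z| = √(311.0² + 35.20²) = 313.0 Ω
I = V/|Z| = 275.4 mA
V_L = I·|Z_L| = 0.2754 × 35.20 = 9.695 V

9.695 V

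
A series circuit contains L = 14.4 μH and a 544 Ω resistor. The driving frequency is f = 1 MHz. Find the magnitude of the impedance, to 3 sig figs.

ω = 2πf = 6.283e+06 rad/s
X_L = ωL = 90.5 Ω
Z = 544 + j90.5 Ω
|Z| = √(544² + 90.5²) = 551 Ω

551 Ω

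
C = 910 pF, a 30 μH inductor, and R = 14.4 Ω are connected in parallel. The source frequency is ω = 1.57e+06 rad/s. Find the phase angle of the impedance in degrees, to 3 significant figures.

X_L = ωL = 47.1 Ω
X_C = 1/(ωC) = 700 Ω
Parallel: admittances add. Y = 1/R + 1/(jωL) + jωC
Y = (0.0694 − j0.0198) S
|Y| = 0.0722 S → |Z| = 1/|Y| = 13.8 Ω, ∠Z = −∠Y = 15.9°

15.9°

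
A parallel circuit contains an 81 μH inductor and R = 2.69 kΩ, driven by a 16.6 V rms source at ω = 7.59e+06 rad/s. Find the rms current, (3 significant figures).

27.7 mA

X_L = ωL = 615 Ω
Parallel: admittances add. Y = 1/R + 1/(jωL)
Y = (0.000372 − j0.00163) S
|Y| = 0.00167 S → |Z| = 1/|Y| = 599 Ω, ∠Z = −∠Y = 77.1°
I = V/|Z| = 16.6/599 = 27.7 mA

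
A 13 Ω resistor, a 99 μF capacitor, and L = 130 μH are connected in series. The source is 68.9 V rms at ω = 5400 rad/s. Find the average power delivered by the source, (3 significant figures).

362 W

X_L = ωL = 0.702 Ω
X_C = 1/(ωC) = 1.87 Ω
Net reactance X = X_L − X_C = -1.17 Ω
Z = 13.0 − j1.17 Ω
|Z| = √(13.0² + 1.17²) = 13.1 Ω
∠Z = arctan(-1.17/13.0) = -5.14°
I = V/|Z| = 5.28 A
P = VI cos φ = 68.9 × 5.28 × cos(-5.14°) = 362 W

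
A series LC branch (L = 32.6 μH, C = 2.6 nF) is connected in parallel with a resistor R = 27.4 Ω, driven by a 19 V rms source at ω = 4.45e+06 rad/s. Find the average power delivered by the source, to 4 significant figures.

X_L = ωL = 145.1 Ω
X_C = 1/(ωC) = 86.43 Ω
Branch 1: Z₁ = R = 27.40 Ω
Branch 2 (series LC): Z₂ = j(X_L − X_C) = j58.64 Ω
Parallel: Z = Z₁Z₂/(Z₁+Z₂), |Z| = 24.82 Ω, ∠Z = 25.04°
I = V/|Z| = 765.4 mA
P = VI cos φ = 19 × 0.7654 × cos(25.04°) = 13.18 W

13.18 W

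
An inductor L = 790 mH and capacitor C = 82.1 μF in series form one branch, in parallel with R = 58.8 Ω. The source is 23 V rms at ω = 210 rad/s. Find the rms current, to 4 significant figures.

X_L = ωL = 165.9 Ω
X_C = 1/(ωC) = 58.00 Ω
Branch 1: Z₁ = R = 58.80 Ω
Branch 2 (series LC): Z₂ = j(X_L − X_C) = j107.9 Ω
Parallel: Z = Z₁Z₂/(Z₁+Z₂), |Z| = 51.63 Ω, ∠Z = 28.59°
I = V/|Z| = 23/51.63 = 445.5 mA

445.5 mA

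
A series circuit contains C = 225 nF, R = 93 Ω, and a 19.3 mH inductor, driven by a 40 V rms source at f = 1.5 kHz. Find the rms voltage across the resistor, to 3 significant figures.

ω = 2πf = 9425 rad/s
X_L = ωL = 182 Ω
X_C = 1/(ωC) = 472 Ω
Net reactance X = X_L − X_C = -290 Ω
Z = 93.0 − j290 Ω
|Z| = √(93.0² + 290²) = 304 Ω
I = V/|Z| = 131 mA
V_R = I·|Z_R| = 0.131 × 93.0 = 12.2 V

12.2 V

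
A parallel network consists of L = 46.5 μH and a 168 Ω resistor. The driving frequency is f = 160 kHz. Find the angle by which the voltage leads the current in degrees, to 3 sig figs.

ω = 2πf = 1.005e+06 rad/s
X_L = ωL = 46.7 Ω
Parallel: admittances add. Y = 1/R + 1/(jωL)
Y = (0.00595 − j0.0214) S
|Y| = 0.0222 S → |Z| = 1/|Y| = 45.0 Ω, ∠Z = −∠Y = 74.5°

74.5°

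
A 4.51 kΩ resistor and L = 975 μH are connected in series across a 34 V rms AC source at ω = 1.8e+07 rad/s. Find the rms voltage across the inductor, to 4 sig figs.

32.93 V

X_L = ωL = 17550 Ω
Z = 4510 + j17550 Ω
|Z| = √(4510² + 17550²) = 18120 Ω
I = V/|Z| = 1.876 mA
V_L = I·|Z_L| = 0.001876 × 17550 = 32.93 V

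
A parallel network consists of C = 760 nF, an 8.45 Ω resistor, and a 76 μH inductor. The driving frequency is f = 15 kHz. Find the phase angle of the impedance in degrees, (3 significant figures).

ω = 2πf = 94250 rad/s
X_L = ωL = 7.16 Ω
X_C = 1/(ωC) = 14.0 Ω
Parallel: admittances add. Y = 1/R + 1/(jωL) + jωC
Y = (0.118 − j0.0680) S
|Y| = 0.136 S → |Z| = 1/|Y| = 7.33 Ω, ∠Z = −∠Y = 29.9°

29.9°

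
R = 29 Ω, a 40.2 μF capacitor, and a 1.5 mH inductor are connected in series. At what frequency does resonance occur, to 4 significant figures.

ω₀ = 1/√(LC) = 1/√(0.0015 × 4.02e-05) = 4072 rad/s
f₀ = ω₀/(2π) = 648.1 Hz

648.1 Hz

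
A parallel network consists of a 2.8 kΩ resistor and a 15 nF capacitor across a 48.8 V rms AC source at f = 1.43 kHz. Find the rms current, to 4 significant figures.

ω = 2πf = 8985 rad/s
X_C = 1/(ωC) = 7420 Ω
Parallel: admittances add. Y = 1/R + jωC
Y = (0.0003571 + j0.0001348) S
|Y| = 0.0003817 S → |Z| = 1/|Y| = 2620 Ω, ∠Z = −∠Y = -20.67°
I = V/|Z| = 48.8/2620 = 18.63 mA

18.63 mA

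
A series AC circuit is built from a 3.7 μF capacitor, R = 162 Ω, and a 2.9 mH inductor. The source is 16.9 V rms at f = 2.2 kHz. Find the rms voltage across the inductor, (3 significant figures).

4.15 V

ω = 2πf = 13820 rad/s
X_L = ωL = 40.1 Ω
X_C = 1/(ωC) = 19.6 Ω
Net reactance X = X_L − X_C = 20.5 Ω
Z = 162 + j20.5 Ω
|Z| = √(162² + 20.5²) = 163 Ω
I = V/|Z| = 103 mA
V_L = I·|Z_L| = 0.103 × 40.1 = 4.15 V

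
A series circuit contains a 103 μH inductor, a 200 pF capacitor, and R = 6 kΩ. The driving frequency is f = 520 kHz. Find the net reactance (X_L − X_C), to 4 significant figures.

-1194 Ω

ω = 2πf = 3.267e+06 rad/s
X_L = ωL = 336.5 Ω
X_C = 1/(ωC) = 1530 Ω
X = 336.5 − 1530 = -1194 Ω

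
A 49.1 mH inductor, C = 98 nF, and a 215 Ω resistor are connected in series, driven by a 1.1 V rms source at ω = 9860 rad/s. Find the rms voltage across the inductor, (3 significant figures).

X_L = ωL = 484 Ω
X_C = 1/(ωC) = 1030 Ω
Net reactance X = X_L − X_C = -551 Ω
Z = 215 − j551 Ω
|Z| = √(215² + 551²) = 591 Ω
I = V/|Z| = 1.86 mA
V_L = I·|Z_L| = 0.00186 × 484 = 0.901 V

0.901 V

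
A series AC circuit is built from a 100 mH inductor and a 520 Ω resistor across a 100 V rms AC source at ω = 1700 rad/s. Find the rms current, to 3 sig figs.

X_L = ωL = 170 Ω
Z = 520 + j170 Ω
|Z| = √(520² + 170²) = 547 Ω
I = V/|Z| = 100/547 = 183 mA

183 mA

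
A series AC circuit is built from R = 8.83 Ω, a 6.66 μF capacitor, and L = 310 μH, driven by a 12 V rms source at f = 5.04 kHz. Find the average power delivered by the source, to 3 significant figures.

12.3 W

ω = 2πf = 31670 rad/s
X_L = ωL = 9.82 Ω
X_C = 1/(ωC) = 4.74 Ω
Net reactance X = X_L − X_C = 5.08 Ω
Z = 8.83 + j5.08 Ω
|Z| = √(8.83² + 5.08²) = 10.2 Ω
∠Z = arctan(5.08/8.83) = 29.9°
I = V/|Z| = 1.18 A
P = VI cos φ = 12 × 1.18 × cos(29.9°) = 12.3 W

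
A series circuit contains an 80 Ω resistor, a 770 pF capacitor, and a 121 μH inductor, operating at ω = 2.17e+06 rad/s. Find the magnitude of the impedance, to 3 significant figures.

345 Ω

X_L = ωL = 263 Ω
X_C = 1/(ωC) = 598 Ω
Net reactance X = X_L − X_C = -336 Ω
Z = 80.0 − j336 Ω
|Z| = √(80.0² + 336²) = 345 Ω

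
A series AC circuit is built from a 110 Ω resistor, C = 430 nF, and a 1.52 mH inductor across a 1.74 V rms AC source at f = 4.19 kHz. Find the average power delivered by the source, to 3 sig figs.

23.1 mW

ω = 2πf = 26330 rad/s
X_L = ωL = 40.0 Ω
X_C = 1/(ωC) = 88.3 Ω
Net reactance X = X_L − X_C = -48.3 Ω
Z = 110 − j48.3 Ω
|Z| = √(110² + 48.3²) = 120 Ω
∠Z = arctan(-48.3/110) = -23.7°
I = V/|Z| = 14.5 mA
P = VI cos φ = 1.74 × 0.0145 × cos(-23.7°) = 23.1 mW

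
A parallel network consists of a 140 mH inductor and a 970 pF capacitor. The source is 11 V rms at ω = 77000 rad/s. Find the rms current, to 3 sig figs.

199 μA

X_L = ωL = 10800 Ω
X_C = 1/(ωC) = 13400 Ω
Parallel: admittances add. Y = 1/(jωL) + jωC
Y = (0 − j1.81e-05) S
|Y| = 1.81e-05 S → |Z| = 1/|Y| = 55300 Ω, ∠Z = −∠Y = 90.0°
I = V/|Z| = 11/55300 = 199 μA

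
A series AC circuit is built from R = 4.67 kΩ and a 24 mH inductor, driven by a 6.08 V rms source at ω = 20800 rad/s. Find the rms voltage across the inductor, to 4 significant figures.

X_L = ωL = 499.2 Ω
Z = 4670 + j499.2 Ω
|Z| = √(4670² + 499.2²) = 4697 Ω
I = V/|Z| = 1.295 mA
V_L = I·|Z_L| = 0.001295 × 499.2 = 0.6462 V

0.6462 V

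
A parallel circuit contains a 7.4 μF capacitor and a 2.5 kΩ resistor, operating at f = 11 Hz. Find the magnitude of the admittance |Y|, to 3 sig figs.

ω = 2πf = 69.12 rad/s
X_C = 1/(ωC) = 1960 Ω
Parallel: admittances add. Y = 1/R + jωC
Y = (0.000400 + j0.000511) S
|Y| = 0.000649 S → |Z| = 1/|Y| = 1540 Ω, ∠Z = −∠Y = -52.0°

649 μS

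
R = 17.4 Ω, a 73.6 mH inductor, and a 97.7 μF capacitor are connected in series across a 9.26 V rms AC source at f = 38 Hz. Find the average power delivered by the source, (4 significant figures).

1.583 W

ω = 2πf = 238.8 rad/s
X_L = ωL = 17.57 Ω
X_C = 1/(ωC) = 42.87 Ω
Net reactance X = X_L − X_C = -25.30 Ω
Z = 17.40 − j25.30 Ω
|Z| = √(17.40² + 25.30²) = 30.70 Ω
∠Z = arctan(-25.30/17.40) = -55.48°
I = V/|Z| = 301.6 mA
P = VI cos φ = 9.26 × 0.3016 × cos(-55.48°) = 1.583 W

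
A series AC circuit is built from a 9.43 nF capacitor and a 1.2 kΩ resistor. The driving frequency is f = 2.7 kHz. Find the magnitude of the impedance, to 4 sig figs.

ω = 2πf = 16960 rad/s
X_C = 1/(ωC) = 6251 Ω
Z = 1200 − j6251 Ω
|Z| = √(1200² + 6251²) = 6365 Ω

6365 Ω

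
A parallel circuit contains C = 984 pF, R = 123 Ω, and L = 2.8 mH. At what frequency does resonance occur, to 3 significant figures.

ω₀ = 1/√(LC) = 1/√(0.0028 × 9.84e-10) = 602500 rad/s
f₀ = ω₀/(2π) = 95.9 kHz

95.9 kHz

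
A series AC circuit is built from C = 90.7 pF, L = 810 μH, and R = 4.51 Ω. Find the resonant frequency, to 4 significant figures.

587.2 kHz

ω₀ = 1/√(LC) = 1/√(0.00081 × 9.07e-11) = 3.689e+06 rad/s
f₀ = ω₀/(2π) = 587.2 kHz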